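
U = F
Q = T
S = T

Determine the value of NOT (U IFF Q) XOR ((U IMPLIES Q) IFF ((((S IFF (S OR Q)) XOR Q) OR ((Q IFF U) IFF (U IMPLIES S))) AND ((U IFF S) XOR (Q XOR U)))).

T

U IFF Q = F IFF T = F
NOT (U IFF Q) = NOT F = T
U IMPLIES Q = F IMPLIES T = T
S OR Q = T OR T = T
S IFF (S OR Q) = T IFF T = T
(S IFF (S OR Q)) XOR Q = T XOR T = F
Q IFF U = T IFF F = F
U IMPLIES S = F IMPLIES T = T
(Q IFF U) IFF (U IMPLIES S) = F IFF T = F
((S IFF (S OR Q)) XOR Q) OR ((Q IFF U) IFF (U IMPLIES S)) = F OR F = F
U IFF S = F IFF T = F
Q XOR U = T XOR F = T
(U IFF S) XOR (Q XOR U) = F XOR T = T
(((S IFF (S OR Q)) XOR Q) OR ((Q IFF U) IFF (U IMPLIES S))) AND ((U IFF S) XOR (Q XOR U)) = F AND T = F
(U IMPLIES Q) IFF ((((S IFF (S OR Q)) XOR Q) OR ((Q IFF U) IFF (U IMPLIES S))) AND ((U IFF S) XOR (Q XOR U))) = T IFF F = F
NOT (U IFF Q) XOR ((U IMPLIES Q) IFF ((((S IFF (S OR Q)) XOR Q) OR ((Q IFF U) IFF (U IMPLIES S))) AND ((U IFF S) XOR (Q XOR U)))) = T XOR F = T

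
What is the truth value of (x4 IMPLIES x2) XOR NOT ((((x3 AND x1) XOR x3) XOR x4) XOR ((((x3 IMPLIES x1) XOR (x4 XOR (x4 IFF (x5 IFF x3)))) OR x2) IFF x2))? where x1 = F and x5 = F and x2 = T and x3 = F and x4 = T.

F

Substituting x1=F, x5=F, x2=T, x3=F, x4=T:
x4 IMPLIES x2 = T IMPLIES T = T
x3 AND x1 = F AND F = F
(x3 AND x1) XOR x3 = F XOR F = F
((x3 AND x1) XOR x3) XOR x4 = F XOR T = T
x3 IMPLIES x1 = F IMPLIES F = T
x5 IFF x3 = F IFF F = T
x4 IFF (x5 IFF x3) = T IFF T = T
x4 XOR (x4 IFF (x5 IFF x3)) = T XOR T = F
(x3 IMPLIES x1) XOR (x4 XOR (x4 IFF (x5 IFF x3))) = T XOR F = T
((x3 IMPLIES x1) XOR (x4 XOR (x4 IFF (x5 IFF x3)))) OR x2 = T OR T = T
(((x3 IMPLIES x1) XOR (x4 XOR (x4 IFF (x5 IFF x3)))) OR x2) IFF x2 = T IFF T = T
(((x3 AND x1) XOR x3) XOR x4) XOR ((((x3 IMPLIES x1) XOR (x4 XOR (x4 IFF (x5 IFF x3)))) OR x2) IFF x2) = T XOR T = F
NOT ((((x3 AND x1) XOR x3) XOR x4) XOR ((((x3 IMPLIES x1) XOR (x4 XOR (x4 IFF (x5 IFF x3)))) OR x2) IFF x2)) = NOT F = T
(x4 IMPLIES x2) XOR NOT ((((x3 AND x1) XOR x3) XOR x4) XOR ((((x3 IMPLIES x1) XOR (x4 XOR (x4 IFF (x5 IFF x3)))) OR x2) IFF x2)) = T XOR T = F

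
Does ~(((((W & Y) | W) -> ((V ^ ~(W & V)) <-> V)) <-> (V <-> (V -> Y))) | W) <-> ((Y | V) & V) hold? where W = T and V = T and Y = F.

F

W & Y = T & F = F
(W & Y) | W = F | T = T
W & V = T & T = T
~(W & V) = ~T = F
V ^ ~(W & V) = T ^ F = T
(V ^ ~(W & V)) <-> V = T <-> T = T
((W & Y) | W) -> ((V ^ ~(W & V)) <-> V) = T -> T = T
V -> Y = T -> F = F
V <-> (V -> Y) = T <-> F = F
(((W & Y) | W) -> ((V ^ ~(W & V)) <-> V)) <-> (V <-> (V -> Y)) = T <-> F = F
((((W & Y) | W) -> ((V ^ ~(W & V)) <-> V)) <-> (V <-> (V -> Y))) | W = F | T = T
~(((((W & Y) | W) -> ((V ^ ~(W & V)) <-> V)) <-> (V <-> (V -> Y))) | W) = ~T = F
Y | V = F | T = T
(Y | V) & V = T & T = T
~(((((W & Y) | W) -> ((V ^ ~(W & V)) <-> V)) <-> (V <-> (V -> Y))) | W) <-> ((Y | V) & V) = F <-> T = F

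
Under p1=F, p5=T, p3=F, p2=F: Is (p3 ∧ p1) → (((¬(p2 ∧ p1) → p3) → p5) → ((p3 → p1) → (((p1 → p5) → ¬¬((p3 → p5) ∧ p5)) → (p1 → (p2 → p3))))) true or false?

p3 ∧ p1 = F ∧ F = F
p2 ∧ p1 = F ∧ F = F
¬(p2 ∧ p1) = ¬F = T
¬(p2 ∧ p1) → p3 = T → F = F
(¬(p2 ∧ p1) → p3) → p5 = F → T = T
p3 → p1 = F → F = T
p1 → p5 = F → T = T
p3 → p5 = F → T = T
(p3 → p5) ∧ p5 = T ∧ T = T
¬((p3 → p5) ∧ p5) = ¬T = F
¬¬((p3 → p5) ∧ p5) = ¬F = T
(p1 → p5) → ¬¬((p3 → p5) ∧ p5) = T → T = T
p2 → p3 = F → F = T
p1 → (p2 → p3) = F → T = T
((p1 → p5) → ¬¬((p3 → p5) ∧ p5)) → (p1 → (p2 → p3)) = T → T = T
(p3 → p1) → (((p1 → p5) → ¬¬((p3 → p5) ∧ p5)) → (p1 → (p2 → p3))) = T → T = T
((¬(p2 ∧ p1) → p3) → p5) → ((p3 → p1) → (((p1 → p5) → ¬¬((p3 → p5) ∧ p5)) → (p1 → (p2 → p3)))) = T → T = T
(p3 ∧ p1) → (((¬(p2 ∧ p1) → p3) → p5) → ((p3 → p1) → (((p1 → p5) → ¬¬((p3 → p5) ∧ p5)) → (p1 → (p2 → p3))))) = F → T = T

T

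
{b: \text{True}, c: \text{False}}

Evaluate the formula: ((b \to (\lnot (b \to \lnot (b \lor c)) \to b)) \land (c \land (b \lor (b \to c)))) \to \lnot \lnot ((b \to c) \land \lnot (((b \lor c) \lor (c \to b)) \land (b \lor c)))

Substituting b=\text{True}, c=\text{False}:
b \lor c = \text{True} \lor \text{False} = \text{True}
\lnot (b \lor c) = \lnot \text{True} = \text{False}
b \to \lnot (b \lor c) = \text{True} \to \text{False} = \text{False}
\lnot (b \to \lnot (b \lor c)) = \lnot \text{False} = \text{True}
\lnot (b \to \lnot (b \lor c)) \to b = \text{True} \to \text{True} = \text{True}
b \to (\lnot (b \to \lnot (b \lor c)) \to b) = \text{True} \to \text{True} = \text{True}
b \to c = \text{True} \to \text{False} = \text{False}
b \lor (b \to c) = \text{True} \lor \text{False} = \text{True}
c \land (b \lor (b \to c)) = \text{False} \land \text{True} = \text{False}
(b \to (\lnot (b \to \lnot (b \lor c)) \to b)) \land (c \land (b \lor (b \to c))) = \text{True} \land \text{False} = \text{False}
b \to c = \text{True} \to \text{False} = \text{False}
b \lor c = \text{True} \lor \text{False} = \text{True}
c \to b = \text{False} \to \text{True} = \text{True}
(b \lor c) \lor (c \to b) = \text{True} \lor \text{True} = \text{True}
b \lor c = \text{True} \lor \text{False} = \text{True}
((b \lor c) \lor (c \to b)) \land (b \lor c) = \text{True} \land \text{True} = \text{True}
\lnot (((b \lor c) \lor (c \to b)) \land (b \lor c)) = \lnot \text{True} = \text{False}
(b \to c) \land \lnot (((b \lor c) \lor (c \to b)) \land (b \lor c)) = \text{False} \land \text{False} = \text{False}
\lnot ((b \to c) \land \lnot (((b \lor c) \lor (c \to b)) \land (b \lor c))) = \lnot \text{False} = \text{True}
\lnot \lnot ((b \to c) \land \lnot (((b \lor c) \lor (c \to b)) \land (b \lor c))) = \lnot \text{True} = \text{False}
((b \to (\lnot (b \to \lnot (b \lor c)) \to b)) \land (c \land (b \lor (b \to c)))) \to \lnot \lnot ((b \to c) \land \lnot (((b \lor c) \lor (c \to b)) \land (b \lor c))) = \text{False} \to \text{False} = \text{True}

\text{True}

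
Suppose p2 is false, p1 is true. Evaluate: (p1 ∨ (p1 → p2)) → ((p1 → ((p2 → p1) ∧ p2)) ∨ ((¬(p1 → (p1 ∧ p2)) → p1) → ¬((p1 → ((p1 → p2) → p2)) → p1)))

Substituting p2=F, p1=T:
p1 → p2 = T → F = F
p1 ∨ (p1 → p2) = T ∨ F = T
p2 → p1 = F → T = T
(p2 → p1) ∧ p2 = T ∧ F = F
p1 → ((p2 → p1) ∧ p2) = T → F = F
p1 ∧ p2 = T ∧ F = F
p1 → (p1 ∧ p2) = T → F = F
¬(p1 → (p1 ∧ p2)) = ¬F = T
¬(p1 → (p1 ∧ p2)) → p1 = T → T = T
p1 → p2 = T → F = F
(p1 → p2) → p2 = F → F = T
p1 → ((p1 → p2) → p2) = T → T = T
(p1 → ((p1 → p2) → p2)) → p1 = T → T = T
¬((p1 → ((p1 → p2) → p2)) → p1) = ¬T = F
(¬(p1 → (p1 ∧ p2)) → p1) → ¬((p1 → ((p1 → p2) → p2)) → p1) = T → F = F
(p1 → ((p2 → p1) ∧ p2)) ∨ ((¬(p1 → (p1 ∧ p2)) → p1) → ¬((p1 → ((p1 → p2) → p2)) → p1)) = F ∨ F = F
(p1 ∨ (p1 → p2)) → ((p1 → ((p2 → p1) ∧ p2)) ∨ ((¬(p1 → (p1 ∧ p2)) → p1) → ¬((p1 → ((p1 → p2) → p2)) → p1))) = T → F = F

F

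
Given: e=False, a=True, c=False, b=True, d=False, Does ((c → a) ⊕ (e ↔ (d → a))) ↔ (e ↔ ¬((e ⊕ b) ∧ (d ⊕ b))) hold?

True

Substituting e=False, a=True, c=False, b=True, d=False:
c → a = False → True = True
d → a = False → True = True
e ↔ (d → a) = False ↔ True = False
(c → a) ⊕ (e ↔ (d → a)) = True ⊕ False = True
e ⊕ b = False ⊕ True = True
d ⊕ b = False ⊕ True = True
(e ⊕ b) ∧ (d ⊕ b) = True ∧ True = True
¬((e ⊕ b) ∧ (d ⊕ b)) = ¬True = False
e ↔ ¬((e ⊕ b) ∧ (d ⊕ b)) = False ↔ False = True
((c → a) ⊕ (e ↔ (d → a))) ↔ (e ↔ ¬((e ⊕ b) ∧ (d ⊕ b))) = True ↔ True = True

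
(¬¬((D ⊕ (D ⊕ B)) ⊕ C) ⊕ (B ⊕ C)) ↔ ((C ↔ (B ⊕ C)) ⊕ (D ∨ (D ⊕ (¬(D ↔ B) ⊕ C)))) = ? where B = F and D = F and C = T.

T

D ⊕ B = F ⊕ F = F
D ⊕ (D ⊕ B) = F ⊕ F = F
(D ⊕ (D ⊕ B)) ⊕ C = F ⊕ T = T
¬((D ⊕ (D ⊕ B)) ⊕ C) = ¬T = F
¬¬((D ⊕ (D ⊕ B)) ⊕ C) = ¬F = T
B ⊕ C = F ⊕ T = T
¬¬((D ⊕ (D ⊕ B)) ⊕ C) ⊕ (B ⊕ C) = T ⊕ T = F
B ⊕ C = F ⊕ T = T
C ↔ (B ⊕ C) = T ↔ T = T
D ↔ B = F ↔ F = T
¬(D ↔ B) = ¬T = F
¬(D ↔ B) ⊕ C = F ⊕ T = T
D ⊕ (¬(D ↔ B) ⊕ C) = F ⊕ T = T
D ∨ (D ⊕ (¬(D ↔ B) ⊕ C)) = F ∨ T = T
(C ↔ (B ⊕ C)) ⊕ (D ∨ (D ⊕ (¬(D ↔ B) ⊕ C))) = T ⊕ T = F
(¬¬((D ⊕ (D ⊕ B)) ⊕ C) ⊕ (B ⊕ C)) ↔ ((C ↔ (B ⊕ C)) ⊕ (D ∨ (D ⊕ (¬(D ↔ B) ⊕ C)))) = F ↔ F = T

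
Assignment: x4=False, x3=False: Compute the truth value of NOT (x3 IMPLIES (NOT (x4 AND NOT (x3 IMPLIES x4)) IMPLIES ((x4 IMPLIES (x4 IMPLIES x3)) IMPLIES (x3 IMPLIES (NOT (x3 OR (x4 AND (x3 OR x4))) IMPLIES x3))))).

False

x3 IMPLIES x4 = False IMPLIES False = True
NOT (x3 IMPLIES x4) = NOT True = False
x4 AND NOT (x3 IMPLIES x4) = False AND False = False
NOT (x4 AND NOT (x3 IMPLIES x4)) = NOT False = True
x4 IMPLIES x3 = False IMPLIES False = True
x4 IMPLIES (x4 IMPLIES x3) = False IMPLIES True = True
x3 OR x4 = False OR False = False
x4 AND (x3 OR x4) = False AND False = False
x3 OR (x4 AND (x3 OR x4)) = False OR False = False
NOT (x3 OR (x4 AND (x3 OR x4))) = NOT False = True
NOT (x3 OR (x4 AND (x3 OR x4))) IMPLIES x3 = True IMPLIES False = False
x3 IMPLIES (NOT (x3 OR (x4 AND (x3 OR x4))) IMPLIES x3) = False IMPLIES False = True
(x4 IMPLIES (x4 IMPLIES x3)) IMPLIES (x3 IMPLIES (NOT (x3 OR (x4 AND (x3 OR x4))) IMPLIES x3)) = True IMPLIES True = True
NOT (x4 AND NOT (x3 IMPLIES x4)) IMPLIES ((x4 IMPLIES (x4 IMPLIES x3)) IMPLIES (x3 IMPLIES (NOT (x3 OR (x4 AND (x3 OR x4))) IMPLIES x3))) = True IMPLIES True = True
x3 IMPLIES (NOT (x4 AND NOT (x3 IMPLIES x4)) IMPLIES ((x4 IMPLIES (x4 IMPLIES x3)) IMPLIES (x3 IMPLIES (NOT (x3 OR (x4 AND (x3 OR x4))) IMPLIES x3)))) = False IMPLIES True = True
NOT (x3 IMPLIES (NOT (x4 AND NOT (x3 IMPLIES x4)) IMPLIES ((x4 IMPLIES (x4 IMPLIES x3)) IMPLIES (x3 IMPLIES (NOT (x3 OR (x4 AND (x3 OR x4))) IMPLIES x3))))) = NOT True = False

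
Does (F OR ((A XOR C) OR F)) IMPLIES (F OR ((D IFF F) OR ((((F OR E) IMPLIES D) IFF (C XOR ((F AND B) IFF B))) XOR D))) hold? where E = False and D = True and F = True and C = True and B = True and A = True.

True

A XOR C = True XOR True = False
(A XOR C) OR F = False OR True = True
F OR ((A XOR C) OR F) = True OR True = True
D IFF F = True IFF True = True
F OR E = True OR False = True
(F OR E) IMPLIES D = True IMPLIES True = True
F AND B = True AND True = True
(F AND B) IFF B = True IFF True = True
C XOR ((F AND B) IFF B) = True XOR True = False
((F OR E) IMPLIES D) IFF (C XOR ((F AND B) IFF B)) = True IFF False = False
(((F OR E) IMPLIES D) IFF (C XOR ((F AND B) IFF B))) XOR D = False XOR True = True
(D IFF F) OR ((((F OR E) IMPLIES D) IFF (C XOR ((F AND B) IFF B))) XOR D) = True OR True = True
F OR ((D IFF F) OR ((((F OR E) IMPLIES D) IFF (C XOR ((F AND B) IFF B))) XOR D)) = True OR True = True
(F OR ((A XOR C) OR F)) IMPLIES (F OR ((D IFF F) OR ((((F OR E) IMPLIES D) IFF (C XOR ((F AND B) IFF B))) XOR D))) = True IMPLIES True = True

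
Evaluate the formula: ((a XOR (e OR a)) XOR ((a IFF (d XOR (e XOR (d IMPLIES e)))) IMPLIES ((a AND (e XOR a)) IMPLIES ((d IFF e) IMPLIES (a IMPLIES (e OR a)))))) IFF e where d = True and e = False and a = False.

False

Substituting d=True, e=False, a=False:
e OR a = False OR False = False
a XOR (e OR a) = False XOR False = False
d IMPLIES e = True IMPLIES False = False
e XOR (d IMPLIES e) = False XOR False = False
d XOR (e XOR (d IMPLIES e)) = True XOR False = True
a IFF (d XOR (e XOR (d IMPLIES e))) = False IFF True = False
e XOR a = False XOR False = False
a AND (e XOR a) = False AND False = False
d IFF e = True IFF False = False
e OR a = False OR False = False
a IMPLIES (e OR a) = False IMPLIES False = True
(d IFF e) IMPLIES (a IMPLIES (e OR a)) = False IMPLIES True = True
(a AND (e XOR a)) IMPLIES ((d IFF e) IMPLIES (a IMPLIES (e OR a))) = False IMPLIES True = True
(a IFF (d XOR (e XOR (d IMPLIES e)))) IMPLIES ((a AND (e XOR a)) IMPLIES ((d IFF e) IMPLIES (a IMPLIES (e OR a)))) = False IMPLIES True = True
(a XOR (e OR a)) XOR ((a IFF (d XOR (e XOR (d IMPLIES e)))) IMPLIES ((a AND (e XOR a)) IMPLIES ((d IFF e) IMPLIES (a IMPLIES (e OR a))))) = False XOR True = True
((a XOR (e OR a)) XOR ((a IFF (d XOR (e XOR (d IMPLIES e)))) IMPLIES ((a AND (e XOR a)) IMPLIES ((d IFF e) IMPLIES (a IMPLIES (e OR a)))))) IFF e = True IFF False = False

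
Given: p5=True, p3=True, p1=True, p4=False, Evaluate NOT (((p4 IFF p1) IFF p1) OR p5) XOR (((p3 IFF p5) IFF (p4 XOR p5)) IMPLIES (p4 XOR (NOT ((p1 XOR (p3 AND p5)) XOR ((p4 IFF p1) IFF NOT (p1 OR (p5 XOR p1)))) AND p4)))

False

p4 IFF p1 = False IFF True = False
(p4 IFF p1) IFF p1 = False IFF True = False
((p4 IFF p1) IFF p1) OR p5 = False OR True = True
NOT (((p4 IFF p1) IFF p1) OR p5) = NOT True = False
p3 IFF p5 = True IFF True = True
p4 XOR p5 = False XOR True = True
(p3 IFF p5) IFF (p4 XOR p5) = True IFF True = True
p3 AND p5 = True AND True = True
p1 XOR (p3 AND p5) = True XOR True = False
p4 IFF p1 = False IFF True = False
p5 XOR p1 = True XOR True = False
p1 OR (p5 XOR p1) = True OR False = True
NOT (p1 OR (p5 XOR p1)) = NOT True = False
(p4 IFF p1) IFF NOT (p1 OR (p5 XOR p1)) = False IFF False = True
(p1 XOR (p3 AND p5)) XOR ((p4 IFF p1) IFF NOT (p1 OR (p5 XOR p1))) = False XOR True = True
NOT ((p1 XOR (p3 AND p5)) XOR ((p4 IFF p1) IFF NOT (p1 OR (p5 XOR p1)))) = NOT True = False
NOT ((p1 XOR (p3 AND p5)) XOR ((p4 IFF p1) IFF NOT (p1 OR (p5 XOR p1)))) AND p4 = False AND False = False
p4 XOR (NOT ((p1 XOR (p3 AND p5)) XOR ((p4 IFF p1) IFF NOT (p1 OR (p5 XOR p1)))) AND p4) = False XOR False = False
((p3 IFF p5) IFF (p4 XOR p5)) IMPLIES (p4 XOR (NOT ((p1 XOR (p3 AND p5)) XOR ((p4 IFF p1) IFF NOT (p1 OR (p5 XOR p1)))) AND p4)) = True IMPLIES False = False
NOT (((p4 IFF p1) IFF p1) OR p5) XOR (((p3 IFF p5) IFF (p4 XOR p5)) IMPLIES (p4 XOR (NOT ((p1 XOR (p3 AND p5)) XOR ((p4 IFF p1) IFF NOT (p1 OR (p5 XOR p1)))) AND p4))) = False XOR False = False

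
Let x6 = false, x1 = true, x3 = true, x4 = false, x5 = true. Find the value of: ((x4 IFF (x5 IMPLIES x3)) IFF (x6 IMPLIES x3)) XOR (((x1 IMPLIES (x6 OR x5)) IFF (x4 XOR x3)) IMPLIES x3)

Substituting x6=false, x1=true, x3=true, x4=false, x5=true:
x5 IMPLIES x3 = true IMPLIES true = true
x4 IFF (x5 IMPLIES x3) = false IFF true = false
x6 IMPLIES x3 = false IMPLIES true = true
(x4 IFF (x5 IMPLIES x3)) IFF (x6 IMPLIES x3) = false IFF true = false
x6 OR x5 = false OR true = true
x1 IMPLIES (x6 OR x5) = true IMPLIES true = true
x4 XOR x3 = false XOR true = true
(x1 IMPLIES (x6 OR x5)) IFF (x4 XOR x3) = true IFF true = true
((x1 IMPLIES (x6 OR x5)) IFF (x4 XOR x3)) IMPLIES x3 = true IMPLIES true = true
((x4 IFF (x5 IMPLIES x3)) IFF (x6 IMPLIES x3)) XOR (((x1 IMPLIES (x6 OR x5)) IFF (x4 XOR x3)) IMPLIES x3) = false XOR true = true

true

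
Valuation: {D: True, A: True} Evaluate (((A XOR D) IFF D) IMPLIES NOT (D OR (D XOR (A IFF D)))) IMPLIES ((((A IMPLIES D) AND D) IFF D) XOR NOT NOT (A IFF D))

A XOR D = True XOR True = False
(A XOR D) IFF D = False IFF True = False
A IFF D = True IFF True = True
D XOR (A IFF D) = True XOR True = False
D OR (D XOR (A IFF D)) = True OR False = True
NOT (D OR (D XOR (A IFF D))) = NOT True = False
((A XOR D) IFF D) IMPLIES NOT (D OR (D XOR (A IFF D))) = False IMPLIES False = True
A IMPLIES D = True IMPLIES True = True
(A IMPLIES D) AND D = True AND True = True
((A IMPLIES D) AND D) IFF D = True IFF True = True
A IFF D = True IFF True = True
NOT (A IFF D) = NOT True = False
NOT NOT (A IFF D) = NOT False = True
(((A IMPLIES D) AND D) IFF D) XOR NOT NOT (A IFF D) = True XOR True = False
(((A XOR D) IFF D) IMPLIES NOT (D OR (D XOR (A IFF D)))) IMPLIES ((((A IMPLIES D) AND D) IFF D) XOR NOT NOT (A IFF D)) = True IMPLIES False = False

False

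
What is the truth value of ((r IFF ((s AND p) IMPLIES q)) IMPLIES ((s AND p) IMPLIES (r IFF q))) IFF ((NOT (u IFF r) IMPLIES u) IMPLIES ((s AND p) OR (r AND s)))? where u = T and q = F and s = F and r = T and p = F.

s AND p = F AND F = F
(s AND p) IMPLIES q = F IMPLIES F = T
r IFF ((s AND p) IMPLIES q) = T IFF T = T
s AND p = F AND F = F
r IFF q = T IFF F = F
(s AND p) IMPLIES (r IFF q) = F IMPLIES F = T
(r IFF ((s AND p) IMPLIES q)) IMPLIES ((s AND p) IMPLIES (r IFF q)) = T IMPLIES T = T
u IFF r = T IFF T = T
NOT (u IFF r) = NOT T = F
NOT (u IFF r) IMPLIES u = F IMPLIES T = T
s AND p = F AND F = F
r AND s = T AND F = F
(s AND p) OR (r AND s) = F OR F = F
(NOT (u IFF r) IMPLIES u) IMPLIES ((s AND p) OR (r AND s)) = T IMPLIES F = F
((r IFF ((s AND p) IMPLIES q)) IMPLIES ((s AND p) IMPLIES (r IFF q))) IFF ((NOT (u IFF r) IMPLIES u) IMPLIES ((s AND p) OR (r AND s))) = T IFF F = F

F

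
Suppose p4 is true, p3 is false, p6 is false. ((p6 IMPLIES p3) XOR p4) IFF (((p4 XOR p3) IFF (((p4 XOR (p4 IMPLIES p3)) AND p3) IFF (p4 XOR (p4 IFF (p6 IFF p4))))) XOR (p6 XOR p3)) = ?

Substituting p4=True, p3=False, p6=False:
p6 IMPLIES p3 = False IMPLIES False = True
(p6 IMPLIES p3) XOR p4 = True XOR True = False
p4 XOR p3 = True XOR False = True
p4 IMPLIES p3 = True IMPLIES False = False
p4 XOR (p4 IMPLIES p3) = True XOR False = True
(p4 XOR (p4 IMPLIES p3)) AND p3 = True AND False = False
p6 IFF p4 = False IFF True = False
p4 IFF (p6 IFF p4) = True IFF False = False
p4 XOR (p4 IFF (p6 IFF p4)) = True XOR False = True
((p4 XOR (p4 IMPLIES p3)) AND p3) IFF (p4 XOR (p4 IFF (p6 IFF p4))) = False IFF True = False
(p4 XOR p3) IFF (((p4 XOR (p4 IMPLIES p3)) AND p3) IFF (p4 XOR (p4 IFF (p6 IFF p4)))) = True IFF False = False
p6 XOR p3 = False XOR False = False
((p4 XOR p3) IFF (((p4 XOR (p4 IMPLIES p3)) AND p3) IFF (p4 XOR (p4 IFF (p6 IFF p4))))) XOR (p6 XOR p3) = False XOR False = False
((p6 IMPLIES p3) XOR p4) IFF (((p4 XOR p3) IFF (((p4 XOR (p4 IMPLIES p3)) AND p3) IFF (p4 XOR (p4 IFF (p6 IFF p4))))) XOR (p6 XOR p3)) = False IFF False = True

True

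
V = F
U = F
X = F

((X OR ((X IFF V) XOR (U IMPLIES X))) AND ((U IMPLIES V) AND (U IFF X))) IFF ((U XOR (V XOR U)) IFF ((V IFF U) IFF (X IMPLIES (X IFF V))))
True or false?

X IFF V = F IFF F = T
U IMPLIES X = F IMPLIES F = T
(X IFF V) XOR (U IMPLIES X) = T XOR T = F
X OR ((X IFF V) XOR (U IMPLIES X)) = F OR F = F
U IMPLIES V = F IMPLIES F = T
U IFF X = F IFF F = T
(U IMPLIES V) AND (U IFF X) = T AND T = T
(X OR ((X IFF V) XOR (U IMPLIES X))) AND ((U IMPLIES V) AND (U IFF X)) = F AND T = F
V XOR U = F XOR F = F
U XOR (V XOR U) = F XOR F = F
V IFF U = F IFF F = T
X IFF V = F IFF F = T
X IMPLIES (X IFF V) = F IMPLIES T = T
(V IFF U) IFF (X IMPLIES (X IFF V)) = T IFF T = T
(U XOR (V XOR U)) IFF ((V IFF U) IFF (X IMPLIES (X IFF V))) = F IFF T = F
((X OR ((X IFF V) XOR (U IMPLIES X))) AND ((U IMPLIES V) AND (U IFF X))) IFF ((U XOR (V XOR U)) IFF ((V IFF U) IFF (X IMPLIES (X IFF V)))) = F IFF F = T

T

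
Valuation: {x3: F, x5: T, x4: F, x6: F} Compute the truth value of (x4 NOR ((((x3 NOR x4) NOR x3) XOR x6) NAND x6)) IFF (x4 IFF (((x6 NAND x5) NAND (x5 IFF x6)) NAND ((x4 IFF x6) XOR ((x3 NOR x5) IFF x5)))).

F

x3 NOR x4 = F NOR F = T
(x3 NOR x4) NOR x3 = T NOR F = F
((x3 NOR x4) NOR x3) XOR x6 = F XOR F = F
(((x3 NOR x4) NOR x3) XOR x6) NAND x6 = F NAND F = T
x4 NOR ((((x3 NOR x4) NOR x3) XOR x6) NAND x6) = F NOR T = F
x6 NAND x5 = F NAND T = T
x5 IFF x6 = T IFF F = F
(x6 NAND x5) NAND (x5 IFF x6) = T NAND F = T
x4 IFF x6 = F IFF F = T
x3 NOR x5 = F NOR T = F
(x3 NOR x5) IFF x5 = F IFF T = F
(x4 IFF x6) XOR ((x3 NOR x5) IFF x5) = T XOR F = T
((x6 NAND x5) NAND (x5 IFF x6)) NAND ((x4 IFF x6) XOR ((x3 NOR x5) IFF x5)) = T NAND T = F
x4 IFF (((x6 NAND x5) NAND (x5 IFF x6)) NAND ((x4 IFF x6) XOR ((x3 NOR x5) IFF x5))) = F IFF F = T
(x4 NOR ((((x3 NOR x4) NOR x3) XOR x6) NAND x6)) IFF (x4 IFF (((x6 NAND x5) NAND (x5 IFF x6)) NAND ((x4 IFF x6) XOR ((x3 NOR x5) IFF x5)))) = F IFF T = F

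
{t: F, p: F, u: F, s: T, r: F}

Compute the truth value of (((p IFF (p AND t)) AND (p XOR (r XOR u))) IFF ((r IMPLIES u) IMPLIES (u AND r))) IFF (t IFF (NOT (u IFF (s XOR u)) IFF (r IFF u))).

p AND t = F AND F = F
p IFF (p AND t) = F IFF F = T
r XOR u = F XOR F = F
p XOR (r XOR u) = F XOR F = F
(p IFF (p AND t)) AND (p XOR (r XOR u)) = T AND F = F
r IMPLIES u = F IMPLIES F = T
u AND r = F AND F = F
(r IMPLIES u) IMPLIES (u AND r) = T IMPLIES F = F
((p IFF (p AND t)) AND (p XOR (r XOR u))) IFF ((r IMPLIES u) IMPLIES (u AND r)) = F IFF F = T
s XOR u = T XOR F = T
u IFF (s XOR u) = F IFF T = F
NOT (u IFF (s XOR u)) = NOT F = T
r IFF u = F IFF F = T
NOT (u IFF (s XOR u)) IFF (r IFF u) = T IFF T = T
t IFF (NOT (u IFF (s XOR u)) IFF (r IFF u)) = F IFF T = F
(((p IFF (p AND t)) AND (p XOR (r XOR u))) IFF ((r IMPLIES u) IMPLIES (u AND r))) IFF (t IFF (NOT (u IFF (s XOR u)) IFF (r IFF u))) = T IFF F = F

F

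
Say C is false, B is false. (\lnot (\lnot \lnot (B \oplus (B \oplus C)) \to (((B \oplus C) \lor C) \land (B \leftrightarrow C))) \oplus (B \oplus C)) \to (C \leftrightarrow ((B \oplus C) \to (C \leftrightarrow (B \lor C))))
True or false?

\text{True}

B \oplus C = \text{False} \oplus \text{False} = \text{False}
B \oplus (B \oplus C) = \text{False} \oplus \text{False} = \text{False}
\lnot (B \oplus (B \oplus C)) = \lnot \text{False} = \text{True}
\lnot \lnot (B \oplus (B \oplus C)) = \lnot \text{True} = \text{False}
B \oplus C = \text{False} \oplus \text{False} = \text{False}
(B \oplus C) \lor C = \text{False} \lor \text{False} = \text{False}
B \leftrightarrow C = \text{False} \leftrightarrow \text{False} = \text{True}
((B \oplus C) \lor C) \land (B \leftrightarrow C) = \text{False} \land \text{True} = \text{False}
\lnot \lnot (B \oplus (B \oplus C)) \to (((B \oplus C) \lor C) \land (B \leftrightarrow C)) = \text{False} \to \text{False} = \text{True}
\lnot (\lnot \lnot (B \oplus (B \oplus C)) \to (((B \oplus C) \lor C) \land (B \leftrightarrow C))) = \lnot \text{True} = \text{False}
B \oplus C = \text{False} \oplus \text{False} = \text{False}
\lnot (\lnot \lnot (B \oplus (B \oplus C)) \to (((B \oplus C) \lor C) \land (B \leftrightarrow C))) \oplus (B \oplus C) = \text{False} \oplus \text{False} = \text{False}
B \oplus C = \text{False} \oplus \text{False} = \text{False}
B \lor C = \text{False} \lor \text{False} = \text{False}
C \leftrightarrow (B \lor C) = \text{False} \leftrightarrow \text{False} = \text{True}
(B \oplus C) \to (C \leftrightarrow (B \lor C)) = \text{False} \to \text{True} = \text{True}
C \leftrightarrow ((B \oplus C) \to (C \leftrightarrow (B \lor C))) = \text{False} \leftrightarrow \text{True} = \text{False}
(\lnot (\lnot \lnot (B \oplus (B \oplus C)) \to (((B \oplus C) \lor C) \land (B \leftrightarrow C))) \oplus (B \oplus C)) \to (C \leftrightarrow ((B \oplus C) \to (C \leftrightarrow (B \lor C)))) = \text{False} \to \text{False} = \text{True}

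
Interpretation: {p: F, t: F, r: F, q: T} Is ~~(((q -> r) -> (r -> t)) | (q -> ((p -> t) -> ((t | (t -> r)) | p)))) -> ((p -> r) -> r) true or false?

q -> r = T -> F = F
r -> t = F -> F = T
(q -> r) -> (r -> t) = F -> T = T
p -> t = F -> F = T
t -> r = F -> F = T
t | (t -> r) = F | T = T
(t | (t -> r)) | p = T | F = T
(p -> t) -> ((t | (t -> r)) | p) = T -> T = T
q -> ((p -> t) -> ((t | (t -> r)) | p)) = T -> T = T
((q -> r) -> (r -> t)) | (q -> ((p -> t) -> ((t | (t -> r)) | p))) = T | T = T
~(((q -> r) -> (r -> t)) | (q -> ((p -> t) -> ((t | (t -> r)) | p)))) = ~T = F
~~(((q -> r) -> (r -> t)) | (q -> ((p -> t) -> ((t | (t -> r)) | p)))) = ~F = T
p -> r = F -> F = T
(p -> r) -> r = T -> F = F
~~(((q -> r) -> (r -> t)) | (q -> ((p -> t) -> ((t | (t -> r)) | p)))) -> ((p -> r) -> r) = T -> F = F

F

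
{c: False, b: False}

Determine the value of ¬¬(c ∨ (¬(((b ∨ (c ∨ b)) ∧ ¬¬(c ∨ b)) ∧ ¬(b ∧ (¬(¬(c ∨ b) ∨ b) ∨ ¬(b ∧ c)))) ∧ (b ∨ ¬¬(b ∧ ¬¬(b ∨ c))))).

False

c ∨ b = False ∨ False = False
b ∨ (c ∨ b) = False ∨ False = False
c ∨ b = False ∨ False = False
¬(c ∨ b) = ¬False = True
¬¬(c ∨ b) = ¬True = False
(b ∨ (c ∨ b)) ∧ ¬¬(c ∨ b) = False ∧ False = False
c ∨ b = False ∨ False = False
¬(c ∨ b) = ¬False = True
¬(c ∨ b) ∨ b = True ∨ False = True
¬(¬(c ∨ b) ∨ b) = ¬True = False
b ∧ c = False ∧ False = False
¬(b ∧ c) = ¬False = True
¬(¬(c ∨ b) ∨ b) ∨ ¬(b ∧ c) = False ∨ True = True
b ∧ (¬(¬(c ∨ b) ∨ b) ∨ ¬(b ∧ c)) = False ∧ True = False
¬(b ∧ (¬(¬(c ∨ b) ∨ b) ∨ ¬(b ∧ c))) = ¬False = True
((b ∨ (c ∨ b)) ∧ ¬¬(c ∨ b)) ∧ ¬(b ∧ (¬(¬(c ∨ b) ∨ b) ∨ ¬(b ∧ c))) = False ∧ True = False
¬(((b ∨ (c ∨ b)) ∧ ¬¬(c ∨ b)) ∧ ¬(b ∧ (¬(¬(c ∨ b) ∨ b) ∨ ¬(b ∧ c)))) = ¬False = True
b ∨ c = False ∨ False = False
¬(b ∨ c) = ¬False = True
¬¬(b ∨ c) = ¬True = False
b ∧ ¬¬(b ∨ c) = False ∧ False = False
¬(b ∧ ¬¬(b ∨ c)) = ¬False = True
¬¬(b ∧ ¬¬(b ∨ c)) = ¬True = False
b ∨ ¬¬(b ∧ ¬¬(b ∨ c)) = False ∨ False = False
¬(((b ∨ (c ∨ b)) ∧ ¬¬(c ∨ b)) ∧ ¬(b ∧ (¬(¬(c ∨ b) ∨ b) ∨ ¬(b ∧ c)))) ∧ (b ∨ ¬¬(b ∧ ¬¬(b ∨ c))) = True ∧ False = False
c ∨ (¬(((b ∨ (c ∨ b)) ∧ ¬¬(c ∨ b)) ∧ ¬(b ∧ (¬(¬(c ∨ b) ∨ b) ∨ ¬(b ∧ c)))) ∧ (b ∨ ¬¬(b ∧ ¬¬(b ∨ c)))) = False ∨ False = False
¬(c ∨ (¬(((b ∨ (c ∨ b)) ∧ ¬¬(c ∨ b)) ∧ ¬(b ∧ (¬(¬(c ∨ b) ∨ b) ∨ ¬(b ∧ c)))) ∧ (b ∨ ¬¬(b ∧ ¬¬(b ∨ c))))) = ¬False = True
¬¬(c ∨ (¬(((b ∨ (c ∨ b)) ∧ ¬¬(c ∨ b)) ∧ ¬(b ∧ (¬(¬(c ∨ b) ∨ b) ∨ ¬(b ∧ c)))) ∧ (b ∨ ¬¬(b ∧ ¬¬(b ∨ c))))) = ¬True = False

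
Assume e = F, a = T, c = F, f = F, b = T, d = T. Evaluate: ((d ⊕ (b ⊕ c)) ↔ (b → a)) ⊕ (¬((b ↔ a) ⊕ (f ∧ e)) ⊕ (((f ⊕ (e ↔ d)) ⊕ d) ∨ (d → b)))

T

b ⊕ c = T ⊕ F = T
d ⊕ (b ⊕ c) = T ⊕ T = F
b → a = T → T = T
(d ⊕ (b ⊕ c)) ↔ (b → a) = F ↔ T = F
b ↔ a = T ↔ T = T
f ∧ e = F ∧ F = F
(b ↔ a) ⊕ (f ∧ e) = T ⊕ F = T
¬((b ↔ a) ⊕ (f ∧ e)) = ¬T = F
e ↔ d = F ↔ T = F
f ⊕ (e ↔ d) = F ⊕ F = F
(f ⊕ (e ↔ d)) ⊕ d = F ⊕ T = T
d → b = T → T = T
((f ⊕ (e ↔ d)) ⊕ d) ∨ (d → b) = T ∨ T = T
¬((b ↔ a) ⊕ (f ∧ e)) ⊕ (((f ⊕ (e ↔ d)) ⊕ d) ∨ (d → b)) = F ⊕ T = T
((d ⊕ (b ⊕ c)) ↔ (b → a)) ⊕ (¬((b ↔ a) ⊕ (f ∧ e)) ⊕ (((f ⊕ (e ↔ d)) ⊕ d) ∨ (d → b))) = F ⊕ T = T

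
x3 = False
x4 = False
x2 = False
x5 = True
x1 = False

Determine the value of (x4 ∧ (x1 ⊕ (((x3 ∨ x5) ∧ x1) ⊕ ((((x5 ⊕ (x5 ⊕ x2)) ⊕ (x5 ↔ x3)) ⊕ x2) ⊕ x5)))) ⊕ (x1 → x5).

True

Substituting x3=False, x4=False, x2=False, x5=True, x1=False:
x3 ∨ x5 = False ∨ True = True
(x3 ∨ x5) ∧ x1 = True ∧ False = False
x5 ⊕ x2 = True ⊕ False = True
x5 ⊕ (x5 ⊕ x2) = True ⊕ True = False
x5 ↔ x3 = True ↔ False = False
(x5 ⊕ (x5 ⊕ x2)) ⊕ (x5 ↔ x3) = False ⊕ False = False
((x5 ⊕ (x5 ⊕ x2)) ⊕ (x5 ↔ x3)) ⊕ x2 = False ⊕ False = False
(((x5 ⊕ (x5 ⊕ x2)) ⊕ (x5 ↔ x3)) ⊕ x2) ⊕ x5 = False ⊕ True = True
((x3 ∨ x5) ∧ x1) ⊕ ((((x5 ⊕ (x5 ⊕ x2)) ⊕ (x5 ↔ x3)) ⊕ x2) ⊕ x5) = False ⊕ True = True
x1 ⊕ (((x3 ∨ x5) ∧ x1) ⊕ ((((x5 ⊕ (x5 ⊕ x2)) ⊕ (x5 ↔ x3)) ⊕ x2) ⊕ x5)) = False ⊕ True = True
x4 ∧ (x1 ⊕ (((x3 ∨ x5) ∧ x1) ⊕ ((((x5 ⊕ (x5 ⊕ x2)) ⊕ (x5 ↔ x3)) ⊕ x2) ⊕ x5))) = False ∧ True = False
x1 → x5 = False → True = True
(x4 ∧ (x1 ⊕ (((x3 ∨ x5) ∧ x1) ⊕ ((((x5 ⊕ (x5 ⊕ x2)) ⊕ (x5 ↔ x3)) ⊕ x2) ⊕ x5)))) ⊕ (x1 → x5) = False ⊕ True = True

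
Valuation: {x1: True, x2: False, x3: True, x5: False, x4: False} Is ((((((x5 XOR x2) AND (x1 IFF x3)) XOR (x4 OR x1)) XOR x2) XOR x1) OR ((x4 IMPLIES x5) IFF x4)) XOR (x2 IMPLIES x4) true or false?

x5 XOR x2 = False XOR False = False
x1 IFF x3 = True IFF True = True
(x5 XOR x2) AND (x1 IFF x3) = False AND True = False
x4 OR x1 = False OR True = True
((x5 XOR x2) AND (x1 IFF x3)) XOR (x4 OR x1) = False XOR True = True
(((x5 XOR x2) AND (x1 IFF x3)) XOR (x4 OR x1)) XOR x2 = True XOR False = True
((((x5 XOR x2) AND (x1 IFF x3)) XOR (x4 OR x1)) XOR x2) XOR x1 = True XOR True = False
x4 IMPLIES x5 = False IMPLIES False = True
(x4 IMPLIES x5) IFF x4 = True IFF False = False
(((((x5 XOR x2) AND (x1 IFF x3)) XOR (x4 OR x1)) XOR x2) XOR x1) OR ((x4 IMPLIES x5) IFF x4) = False OR False = False
x2 IMPLIES x4 = False IMPLIES False = True
((((((x5 XOR x2) AND (x1 IFF x3)) XOR (x4 OR x1)) XOR x2) XOR x1) OR ((x4 IMPLIES x5) IFF x4)) XOR (x2 IMPLIES x4) = False XOR True = True

True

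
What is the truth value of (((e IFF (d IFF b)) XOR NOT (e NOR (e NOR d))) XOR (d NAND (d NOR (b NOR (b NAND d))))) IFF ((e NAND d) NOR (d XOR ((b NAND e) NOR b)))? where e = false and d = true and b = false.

true

d IFF b = true IFF false = false
e IFF (d IFF b) = false IFF false = true
e NOR d = false NOR true = false
e NOR (e NOR d) = false NOR false = true
NOT (e NOR (e NOR d)) = NOT true = false
(e IFF (d IFF b)) XOR NOT (e NOR (e NOR d)) = true XOR false = true
b NAND d = false NAND true = true
b NOR (b NAND d) = false NOR true = false
d NOR (b NOR (b NAND d)) = true NOR false = false
d NAND (d NOR (b NOR (b NAND d))) = true NAND false = true
((e IFF (d IFF b)) XOR NOT (e NOR (e NOR d))) XOR (d NAND (d NOR (b NOR (b NAND d)))) = true XOR true = false
e NAND d = false NAND true = true
b NAND e = false NAND false = true
(b NAND e) NOR b = true NOR false = false
d XOR ((b NAND e) NOR b) = true XOR false = true
(e NAND d) NOR (d XOR ((b NAND e) NOR b)) = true NOR true = false
(((e IFF (d IFF b)) XOR NOT (e NOR (e NOR d))) XOR (d NAND (d NOR (b NOR (b NAND d))))) IFF ((e NAND d) NOR (d XOR ((b NAND e) NOR b))) = false IFF false = true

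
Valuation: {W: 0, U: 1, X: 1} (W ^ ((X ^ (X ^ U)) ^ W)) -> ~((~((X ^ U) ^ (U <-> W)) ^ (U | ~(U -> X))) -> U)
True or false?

X ^ U = 1 ^ 1 = 0
X ^ (X ^ U) = 1 ^ 0 = 1
(X ^ (X ^ U)) ^ W = 1 ^ 0 = 1
W ^ ((X ^ (X ^ U)) ^ W) = 0 ^ 1 = 1
X ^ U = 1 ^ 1 = 0
U <-> W = 1 <-> 0 = 0
(X ^ U) ^ (U <-> W) = 0 ^ 0 = 0
~((X ^ U) ^ (U <-> W)) = ~0 = 1
U -> X = 1 -> 1 = 1
~(U -> X) = ~1 = 0
U | ~(U -> X) = 1 | 0 = 1
~((X ^ U) ^ (U <-> W)) ^ (U | ~(U -> X)) = 1 ^ 1 = 0
(~((X ^ U) ^ (U <-> W)) ^ (U | ~(U -> X))) -> U = 0 -> 1 = 1
~((~((X ^ U) ^ (U <-> W)) ^ (U | ~(U -> X))) -> U) = ~1 = 0
(W ^ ((X ^ (X ^ U)) ^ W)) -> ~((~((X ^ U) ^ (U <-> W)) ^ (U | ~(U -> X))) -> U) = 1 -> 0 = 0

0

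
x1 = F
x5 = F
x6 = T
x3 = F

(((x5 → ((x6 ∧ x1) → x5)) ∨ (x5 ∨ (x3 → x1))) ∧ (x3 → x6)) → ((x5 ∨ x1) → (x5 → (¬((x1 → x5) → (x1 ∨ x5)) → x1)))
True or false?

T

x6 ∧ x1 = T ∧ F = F
(x6 ∧ x1) → x5 = F → F = T
x5 → ((x6 ∧ x1) → x5) = F → T = T
x3 → x1 = F → F = T
x5 ∨ (x3 → x1) = F ∨ T = T
(x5 → ((x6 ∧ x1) → x5)) ∨ (x5 ∨ (x3 → x1)) = T ∨ T = T
x3 → x6 = F → T = T
((x5 → ((x6 ∧ x1) → x5)) ∨ (x5 ∨ (x3 → x1))) ∧ (x3 → x6) = T ∧ T = T
x5 ∨ x1 = F ∨ F = F
x1 → x5 = F → F = T
x1 ∨ x5 = F ∨ F = F
(x1 → x5) → (x1 ∨ x5) = T → F = F
¬((x1 → x5) → (x1 ∨ x5)) = ¬F = T
¬((x1 → x5) → (x1 ∨ x5)) → x1 = T → F = F
x5 → (¬((x1 → x5) → (x1 ∨ x5)) → x1) = F → F = T
(x5 ∨ x1) → (x5 → (¬((x1 → x5) → (x1 ∨ x5)) → x1)) = F → T = T
(((x5 → ((x6 ∧ x1) → x5)) ∨ (x5 ∨ (x3 → x1))) ∧ (x3 → x6)) → ((x5 ∨ x1) → (x5 → (¬((x1 → x5) → (x1 ∨ x5)) → x1))) = T → T = T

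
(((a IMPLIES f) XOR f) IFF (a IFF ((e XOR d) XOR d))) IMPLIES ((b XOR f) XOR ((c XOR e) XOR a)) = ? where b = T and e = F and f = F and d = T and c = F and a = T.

F

Substituting b=T, e=F, f=F, d=T, c=F, a=T:
a IMPLIES f = T IMPLIES F = F
(a IMPLIES f) XOR f = F XOR F = F
e XOR d = F XOR T = T
(e XOR d) XOR d = T XOR T = F
a IFF ((e XOR d) XOR d) = T IFF F = F
((a IMPLIES f) XOR f) IFF (a IFF ((e XOR d) XOR d)) = F IFF F = T
b XOR f = T XOR F = T
c XOR e = F XOR F = F
(c XOR e) XOR a = F XOR T = T
(b XOR f) XOR ((c XOR e) XOR a) = T XOR T = F
(((a IMPLIES f) XOR f) IFF (a IFF ((e XOR d) XOR d))) IMPLIES ((b XOR f) XOR ((c XOR e) XOR a)) = T IMPLIES F = F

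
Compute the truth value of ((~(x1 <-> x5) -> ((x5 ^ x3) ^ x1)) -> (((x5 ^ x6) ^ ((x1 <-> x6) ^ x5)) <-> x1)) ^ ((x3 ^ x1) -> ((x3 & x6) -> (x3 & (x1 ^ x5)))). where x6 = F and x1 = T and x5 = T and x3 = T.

T

Substituting x6=F, x1=T, x5=T, x3=T:
x1 <-> x5 = T <-> T = T
~(x1 <-> x5) = ~T = F
x5 ^ x3 = T ^ T = F
(x5 ^ x3) ^ x1 = F ^ T = T
~(x1 <-> x5) -> ((x5 ^ x3) ^ x1) = F -> T = T
x5 ^ x6 = T ^ F = T
x1 <-> x6 = T <-> F = F
(x1 <-> x6) ^ x5 = F ^ T = T
(x5 ^ x6) ^ ((x1 <-> x6) ^ x5) = T ^ T = F
((x5 ^ x6) ^ ((x1 <-> x6) ^ x5)) <-> x1 = F <-> T = F
(~(x1 <-> x5) -> ((x5 ^ x3) ^ x1)) -> (((x5 ^ x6) ^ ((x1 <-> x6) ^ x5)) <-> x1) = T -> F = F
x3 ^ x1 = T ^ T = F
x3 & x6 = T & F = F
x1 ^ x5 = T ^ T = F
x3 & (x1 ^ x5) = T & F = F
(x3 & x6) -> (x3 & (x1 ^ x5)) = F -> F = T
(x3 ^ x1) -> ((x3 & x6) -> (x3 & (x1 ^ x5))) = F -> T = T
((~(x1 <-> x5) -> ((x5 ^ x3) ^ x1)) -> (((x5 ^ x6) ^ ((x1 <-> x6) ^ x5)) <-> x1)) ^ ((x3 ^ x1) -> ((x3 & x6) -> (x3 & (x1 ^ x5)))) = F ^ T = T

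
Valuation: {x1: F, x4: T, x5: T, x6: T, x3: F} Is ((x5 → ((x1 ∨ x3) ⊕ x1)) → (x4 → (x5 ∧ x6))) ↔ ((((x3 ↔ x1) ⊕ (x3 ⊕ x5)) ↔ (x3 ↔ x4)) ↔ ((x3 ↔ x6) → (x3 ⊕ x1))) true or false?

T

x1 ∨ x3 = F ∨ F = F
(x1 ∨ x3) ⊕ x1 = F ⊕ F = F
x5 → ((x1 ∨ x3) ⊕ x1) = T → F = F
x5 ∧ x6 = T ∧ T = T
x4 → (x5 ∧ x6) = T → T = T
(x5 → ((x1 ∨ x3) ⊕ x1)) → (x4 → (x5 ∧ x6)) = F → T = T
x3 ↔ x1 = F ↔ F = T
x3 ⊕ x5 = F ⊕ T = T
(x3 ↔ x1) ⊕ (x3 ⊕ x5) = T ⊕ T = F
x3 ↔ x4 = F ↔ T = F
((x3 ↔ x1) ⊕ (x3 ⊕ x5)) ↔ (x3 ↔ x4) = F ↔ F = T
x3 ↔ x6 = F ↔ T = F
x3 ⊕ x1 = F ⊕ F = F
(x3 ↔ x6) → (x3 ⊕ x1) = F → F = T
(((x3 ↔ x1) ⊕ (x3 ⊕ x5)) ↔ (x3 ↔ x4)) ↔ ((x3 ↔ x6) → (x3 ⊕ x1)) = T ↔ T = T
((x5 → ((x1 ∨ x3) ⊕ x1)) → (x4 → (x5 ∧ x6))) ↔ ((((x3 ↔ x1) ⊕ (x3 ⊕ x5)) ↔ (x3 ↔ x4)) ↔ ((x3 ↔ x6) → (x3 ⊕ x1))) = T ↔ T = T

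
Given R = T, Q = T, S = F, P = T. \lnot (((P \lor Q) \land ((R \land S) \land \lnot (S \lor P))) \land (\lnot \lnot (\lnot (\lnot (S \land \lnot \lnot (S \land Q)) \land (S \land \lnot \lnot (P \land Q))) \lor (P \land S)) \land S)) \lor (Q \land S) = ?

Substituting R=T, Q=T, S=F, P=T:
P \lor Q = T \lor T = T
R \land S = T \land F = F
S \lor P = F \lor T = T
\lnot (S \lor P) = \lnot T = F
(R \land S) \land \lnot (S \lor P) = F \land F = F
(P \lor Q) \land ((R \land S) \land \lnot (S \lor P)) = T \land F = F
S \land Q = F \land T = F
\lnot (S \land Q) = \lnot F = T
\lnot \lnot (S \land Q) = \lnot T = F
S \land \lnot \lnot (S \land Q) = F \land F = F
\lnot (S \land \lnot \lnot (S \land Q)) = \lnot F = T
P \land Q = T \land T = T
\lnot (P \land Q) = \lnot T = F
\lnot \lnot (P \land Q) = \lnot F = T
S \land \lnot \lnot (P \land Q) = F \land T = F
\lnot (S \land \lnot \lnot (S \land Q)) \land (S \land \lnot \lnot (P \land Q)) = T \land F = F
\lnot (\lnot (S \land \lnot \lnot (S \land Q)) \land (S \land \lnot \lnot (P \land Q))) = \lnot F = T
P \land S = T \land F = F
\lnot (\lnot (S \land \lnot \lnot (S \land Q)) \land (S \land \lnot \lnot (P \land Q))) \lor (P \land S) = T \lor F = T
\lnot (\lnot (\lnot (S \land \lnot \lnot (S \land Q)) \land (S \land \lnot \lnot (P \land Q))) \lor (P \land S)) = \lnot T = F
\lnot \lnot (\lnot (\lnot (S \land \lnot \lnot (S \land Q)) \land (S \land \lnot \lnot (P \land Q))) \lor (P \land S)) = \lnot F = T
\lnot \lnot (\lnot (\lnot (S \land \lnot \lnot (S \land Q)) \land (S \land \lnot \lnot (P \land Q))) \lor (P \land S)) \land S = T \land F = F
((P \lor Q) \land ((R \land S) \land \lnot (S \lor P))) \land (\lnot \lnot (\lnot (\lnot (S \land \lnot \lnot (S \land Q)) \land (S \land \lnot \lnot (P \land Q))) \lor (P \land S)) \land S) = F \land F = F
\lnot (((P \lor Q) \land ((R \land S) \land \lnot (S \lor P))) \land (\lnot \lnot (\lnot (\lnot (S \land \lnot \lnot (S \land Q)) \land (S \land \lnot \lnot (P \land Q))) \lor (P \land S)) \land S)) = \lnot F = T
Q \land S = T \land F = F
\lnot (((P \lor Q) \land ((R \land S) \land \lnot (S \lor P))) \land (\lnot \lnot (\lnot (\lnot (S \land \lnot \lnot (S \land Q)) \land (S \land \lnot \lnot (P \land Q))) \lor (P \land S)) \land S)) \lor (Q \land S) = T \lor F = T

T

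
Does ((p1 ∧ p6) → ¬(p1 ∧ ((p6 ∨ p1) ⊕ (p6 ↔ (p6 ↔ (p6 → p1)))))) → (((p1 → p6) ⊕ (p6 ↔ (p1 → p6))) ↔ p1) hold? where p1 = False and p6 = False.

False

p1 ∧ p6 = False ∧ False = False
p6 ∨ p1 = False ∨ False = False
p6 → p1 = False → False = True
p6 ↔ (p6 → p1) = False ↔ True = False
p6 ↔ (p6 ↔ (p6 → p1)) = False ↔ False = True
(p6 ∨ p1) ⊕ (p6 ↔ (p6 ↔ (p6 → p1))) = False ⊕ True = True
p1 ∧ ((p6 ∨ p1) ⊕ (p6 ↔ (p6 ↔ (p6 → p1)))) = False ∧ True = False
¬(p1 ∧ ((p6 ∨ p1) ⊕ (p6 ↔ (p6 ↔ (p6 → p1))))) = ¬False = True
(p1 ∧ p6) → ¬(p1 ∧ ((p6 ∨ p1) ⊕ (p6 ↔ (p6 ↔ (p6 → p1))))) = False → True = True
p1 → p6 = False → False = True
p1 → p6 = False → False = True
p6 ↔ (p1 → p6) = False ↔ True = False
(p1 → p6) ⊕ (p6 ↔ (p1 → p6)) = True ⊕ False = True
((p1 → p6) ⊕ (p6 ↔ (p1 → p6))) ↔ p1 = True ↔ False = False
((p1 ∧ p6) → ¬(p1 ∧ ((p6 ∨ p1) ⊕ (p6 ↔ (p6 ↔ (p6 → p1)))))) → (((p1 → p6) ⊕ (p6 ↔ (p1 → p6))) ↔ p1) = True → False = False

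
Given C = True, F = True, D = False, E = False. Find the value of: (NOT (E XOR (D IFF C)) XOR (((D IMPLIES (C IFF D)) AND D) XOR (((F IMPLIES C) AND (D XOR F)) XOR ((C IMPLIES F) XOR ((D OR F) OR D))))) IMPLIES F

Substituting C=True, F=True, D=False, E=False:
D IFF C = False IFF True = False
E XOR (D IFF C) = False XOR False = False
NOT (E XOR (D IFF C)) = NOT False = True
C IFF D = True IFF False = False
D IMPLIES (C IFF D) = False IMPLIES False = True
(D IMPLIES (C IFF D)) AND D = True AND False = False
F IMPLIES C = True IMPLIES True = True
D XOR F = False XOR True = True
(F IMPLIES C) AND (D XOR F) = True AND True = True
C IMPLIES F = True IMPLIES True = True
D OR F = False OR True = True
(D OR F) OR D = True OR False = True
(C IMPLIES F) XOR ((D OR F) OR D) = True XOR True = False
((F IMPLIES C) AND (D XOR F)) XOR ((C IMPLIES F) XOR ((D OR F) OR D)) = True XOR False = True
((D IMPLIES (C IFF D)) AND D) XOR (((F IMPLIES C) AND (D XOR F)) XOR ((C IMPLIES F) XOR ((D OR F) OR D))) = False XOR True = True
NOT (E XOR (D IFF C)) XOR (((D IMPLIES (C IFF D)) AND D) XOR (((F IMPLIES C) AND (D XOR F)) XOR ((C IMPLIES F) XOR ((D OR F) OR D)))) = True XOR True = False
(NOT (E XOR (D IFF C)) XOR (((D IMPLIES (C IFF D)) AND D) XOR (((F IMPLIES C) AND (D XOR F)) XOR ((C IMPLIES F) XOR ((D OR F) OR D))))) IMPLIES F = False IMPLIES True = True

True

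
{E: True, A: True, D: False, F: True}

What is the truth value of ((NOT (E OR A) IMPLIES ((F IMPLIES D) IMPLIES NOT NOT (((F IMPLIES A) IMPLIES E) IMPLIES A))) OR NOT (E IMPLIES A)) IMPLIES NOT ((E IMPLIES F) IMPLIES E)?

E OR A = True OR True = True
NOT (E OR A) = NOT True = False
F IMPLIES D = True IMPLIES False = False
F IMPLIES A = True IMPLIES True = True
(F IMPLIES A) IMPLIES E = True IMPLIES True = True
((F IMPLIES A) IMPLIES E) IMPLIES A = True IMPLIES True = True
NOT (((F IMPLIES A) IMPLIES E) IMPLIES A) = NOT True = False
NOT NOT (((F IMPLIES A) IMPLIES E) IMPLIES A) = NOT False = True
(F IMPLIES D) IMPLIES NOT NOT (((F IMPLIES A) IMPLIES E) IMPLIES A) = False IMPLIES True = True
NOT (E OR A) IMPLIES ((F IMPLIES D) IMPLIES NOT NOT (((F IMPLIES A) IMPLIES E) IMPLIES A)) = False IMPLIES True = True
E IMPLIES A = True IMPLIES True = True
NOT (E IMPLIES A) = NOT True = False
(NOT (E OR A) IMPLIES ((F IMPLIES D) IMPLIES NOT NOT (((F IMPLIES A) IMPLIES E) IMPLIES A))) OR NOT (E IMPLIES A) = True OR False = True
E IMPLIES F = True IMPLIES True = True
(E IMPLIES F) IMPLIES E = True IMPLIES True = True
NOT ((E IMPLIES F) IMPLIES E) = NOT True = False
((NOT (E OR A) IMPLIES ((F IMPLIES D) IMPLIES NOT NOT (((F IMPLIES A) IMPLIES E) IMPLIES A))) OR NOT (E IMPLIES A)) IMPLIES NOT ((E IMPLIES F) IMPLIES E) = True IMPLIES False = False

False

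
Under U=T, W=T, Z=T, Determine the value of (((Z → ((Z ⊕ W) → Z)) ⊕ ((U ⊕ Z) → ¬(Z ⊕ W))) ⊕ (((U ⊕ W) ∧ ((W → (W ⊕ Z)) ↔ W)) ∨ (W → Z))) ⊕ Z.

Z ⊕ W = T ⊕ T = F
(Z ⊕ W) → Z = F → T = T
Z → ((Z ⊕ W) → Z) = T → T = T
U ⊕ Z = T ⊕ T = F
Z ⊕ W = T ⊕ T = F
¬(Z ⊕ W) = ¬F = T
(U ⊕ Z) → ¬(Z ⊕ W) = F → T = T
(Z → ((Z ⊕ W) → Z)) ⊕ ((U ⊕ Z) → ¬(Z ⊕ W)) = T ⊕ T = F
U ⊕ W = T ⊕ T = F
W ⊕ Z = T ⊕ T = F
W → (W ⊕ Z) = T → F = F
(W → (W ⊕ Z)) ↔ W = F ↔ T = F
(U ⊕ W) ∧ ((W → (W ⊕ Z)) ↔ W) = F ∧ F = F
W → Z = T → T = T
((U ⊕ W) ∧ ((W → (W ⊕ Z)) ↔ W)) ∨ (W → Z) = F ∨ T = T
((Z → ((Z ⊕ W) → Z)) ⊕ ((U ⊕ Z) → ¬(Z ⊕ W))) ⊕ (((U ⊕ W) ∧ ((W → (W ⊕ Z)) ↔ W)) ∨ (W → Z)) = F ⊕ T = T
(((Z → ((Z ⊕ W) → Z)) ⊕ ((U ⊕ Z) → ¬(Z ⊕ W))) ⊕ (((U ⊕ W) ∧ ((W → (W ⊕ Z)) ↔ W)) ∨ (W → Z))) ⊕ Z = T ⊕ T = F

F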